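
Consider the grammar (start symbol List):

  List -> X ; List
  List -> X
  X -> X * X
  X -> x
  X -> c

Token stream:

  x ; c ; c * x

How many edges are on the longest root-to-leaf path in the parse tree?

5

[List [X x] ; [List [X c] ; [List [X [X c] * [X x]]]]]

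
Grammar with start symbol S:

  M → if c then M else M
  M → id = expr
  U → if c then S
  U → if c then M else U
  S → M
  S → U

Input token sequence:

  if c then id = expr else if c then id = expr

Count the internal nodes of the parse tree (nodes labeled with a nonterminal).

[S [U if c then [M id = expr] else [U if c then [S [M id = expr]]]]]

6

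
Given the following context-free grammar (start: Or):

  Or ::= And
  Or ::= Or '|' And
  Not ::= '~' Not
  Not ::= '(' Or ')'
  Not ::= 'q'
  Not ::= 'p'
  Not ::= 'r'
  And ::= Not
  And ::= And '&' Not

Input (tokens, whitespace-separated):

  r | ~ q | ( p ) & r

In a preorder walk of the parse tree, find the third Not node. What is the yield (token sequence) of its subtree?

q

[Or [Or [Or [And [Not r]]] | [And [Not ~ [Not q]]]] | [And [And [Not ( [Or [And [Not p]]] )]] & [Not r]]]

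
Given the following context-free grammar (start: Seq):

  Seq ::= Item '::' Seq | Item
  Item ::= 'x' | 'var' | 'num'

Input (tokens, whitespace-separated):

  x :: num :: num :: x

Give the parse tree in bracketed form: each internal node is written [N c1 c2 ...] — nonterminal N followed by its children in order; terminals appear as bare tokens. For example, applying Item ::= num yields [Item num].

[Seq [Item x] :: [Seq [Item num] :: [Seq [Item num] :: [Seq [Item x]]]]]

Seq
Item :: Seq
x :: Seq
x :: Item :: Seq
x :: num :: Seq
x :: num :: Item :: Seq
x :: num :: num :: Seq
x :: num :: num :: Item
x :: num :: num :: x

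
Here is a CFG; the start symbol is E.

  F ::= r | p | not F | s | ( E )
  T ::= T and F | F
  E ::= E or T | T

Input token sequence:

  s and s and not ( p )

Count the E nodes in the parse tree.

2

[E [T [T [T [F s]] and [F s]] and [F not [F ( [E [T [F p]]] )]]]]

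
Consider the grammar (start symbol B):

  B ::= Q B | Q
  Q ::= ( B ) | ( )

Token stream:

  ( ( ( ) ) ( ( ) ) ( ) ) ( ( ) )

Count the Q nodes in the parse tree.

8

[B [Q ( [B [Q ( [B [Q ( )]] )] [B [Q ( [B [Q ( )]] )] [B [Q ( )]]]] )] [B [Q ( [B [Q ( )]] )]]]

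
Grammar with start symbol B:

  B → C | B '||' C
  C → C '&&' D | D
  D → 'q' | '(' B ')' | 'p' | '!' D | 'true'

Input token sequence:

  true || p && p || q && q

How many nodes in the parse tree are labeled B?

3

[B [B [B [C [D true]]] || [C [C [D p]] && [D p]]] || [C [C [D q]] && [D q]]]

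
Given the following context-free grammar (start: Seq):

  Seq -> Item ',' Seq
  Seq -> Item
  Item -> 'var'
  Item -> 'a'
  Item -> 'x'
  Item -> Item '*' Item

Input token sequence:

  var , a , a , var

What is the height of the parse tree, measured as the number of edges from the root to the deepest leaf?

[Seq [Item var] , [Seq [Item a] , [Seq [Item a] , [Seq [Item var]]]]]

5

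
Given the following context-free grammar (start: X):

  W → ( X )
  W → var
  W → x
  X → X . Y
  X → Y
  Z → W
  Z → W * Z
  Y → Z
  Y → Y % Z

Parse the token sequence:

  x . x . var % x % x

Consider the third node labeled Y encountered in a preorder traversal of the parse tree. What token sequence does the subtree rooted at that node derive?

var % x % x

[X [X [X [Y [Z [W x]]]] . [Y [Z [W x]]]] . [Y [Y [Y [Z [W var]]] % [Z [W x]]] % [Z [W x]]]]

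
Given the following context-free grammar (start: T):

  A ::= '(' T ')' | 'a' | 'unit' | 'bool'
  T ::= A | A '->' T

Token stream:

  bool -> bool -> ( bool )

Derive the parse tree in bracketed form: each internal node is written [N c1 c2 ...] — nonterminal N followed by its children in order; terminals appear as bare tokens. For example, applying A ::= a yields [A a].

T
A -> T
bool -> T
bool -> A -> T
bool -> bool -> T
bool -> bool -> A
bool -> bool -> ( T )
bool -> bool -> ( A )
bool -> bool -> ( bool )

[T [A bool] -> [T [A bool] -> [T [A ( [T [A bool]] )]]]]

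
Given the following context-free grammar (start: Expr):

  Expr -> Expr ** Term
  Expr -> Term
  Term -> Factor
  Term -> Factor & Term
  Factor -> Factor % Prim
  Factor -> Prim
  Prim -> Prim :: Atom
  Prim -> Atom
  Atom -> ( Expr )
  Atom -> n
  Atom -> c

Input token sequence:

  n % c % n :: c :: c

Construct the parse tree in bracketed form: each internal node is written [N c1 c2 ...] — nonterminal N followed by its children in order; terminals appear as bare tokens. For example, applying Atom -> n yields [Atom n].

Expr
Term
Factor
Factor % Prim
Factor % Prim % Prim
Prim % Prim % Prim
Atom % Prim % Prim
n % Prim % Prim
n % Atom % Prim
n % c % Prim
n % c % Prim :: Atom
n % c % Prim :: Atom :: Atom
n % c % Atom :: Atom :: Atom
n % c % n :: Atom :: Atom
n % c % n :: c :: Atom
n % c % n :: c :: c

[Expr [Term [Factor [Factor [Factor [Prim [Atom n]]] % [Prim [Atom c]]] % [Prim [Prim [Prim [Atom n]] :: [Atom c]] :: [Atom c]]]]]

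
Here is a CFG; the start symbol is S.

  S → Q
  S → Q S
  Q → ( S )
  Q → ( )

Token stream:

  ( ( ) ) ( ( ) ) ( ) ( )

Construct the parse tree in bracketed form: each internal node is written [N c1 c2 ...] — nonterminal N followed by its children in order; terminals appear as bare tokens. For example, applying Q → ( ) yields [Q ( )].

S
Q S
( S ) S
( Q ) S
( ( ) ) S
( ( ) ) Q S
( ( ) ) ( S ) S
( ( ) ) ( Q ) S
( ( ) ) ( ( ) ) S
( ( ) ) ( ( ) ) Q S
( ( ) ) ( ( ) ) ( ) S
( ( ) ) ( ( ) ) ( ) Q
( ( ) ) ( ( ) ) ( ) ( )

[S [Q ( [S [Q ( )]] )] [S [Q ( [S [Q ( )]] )] [S [Q ( )] [S [Q ( )]]]]]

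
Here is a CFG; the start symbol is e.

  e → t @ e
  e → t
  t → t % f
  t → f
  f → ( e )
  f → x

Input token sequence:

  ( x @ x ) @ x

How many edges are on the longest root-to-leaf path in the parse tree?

7

[e [t [f ( [e [t [f x]] @ [e [t [f x]]]] )]] @ [e [t [f x]]]]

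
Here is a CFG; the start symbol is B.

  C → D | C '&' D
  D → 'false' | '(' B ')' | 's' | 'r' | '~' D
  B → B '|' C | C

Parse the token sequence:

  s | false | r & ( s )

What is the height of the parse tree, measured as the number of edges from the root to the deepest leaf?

[B [B [B [C [D s]]] | [C [D false]]] | [C [C [D r]] & [D ( [B [C [D s]]] )]]]

6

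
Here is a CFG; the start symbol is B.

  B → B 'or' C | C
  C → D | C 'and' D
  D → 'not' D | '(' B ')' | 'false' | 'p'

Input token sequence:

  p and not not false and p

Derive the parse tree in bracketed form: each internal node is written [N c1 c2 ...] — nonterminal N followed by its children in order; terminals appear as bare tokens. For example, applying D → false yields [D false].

[B [C [C [C [D p]] and [D not [D not [D false]]]] and [D p]]]

B
C
C and D
C and D and D
D and D and D
p and D and D
p and not D and D
p and not not D and D
p and not not false and D
p and not not false and p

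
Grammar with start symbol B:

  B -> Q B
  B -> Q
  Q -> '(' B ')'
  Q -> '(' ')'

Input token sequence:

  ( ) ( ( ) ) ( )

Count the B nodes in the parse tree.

4

[B [Q ( )] [B [Q ( [B [Q ( )]] )] [B [Q ( )]]]]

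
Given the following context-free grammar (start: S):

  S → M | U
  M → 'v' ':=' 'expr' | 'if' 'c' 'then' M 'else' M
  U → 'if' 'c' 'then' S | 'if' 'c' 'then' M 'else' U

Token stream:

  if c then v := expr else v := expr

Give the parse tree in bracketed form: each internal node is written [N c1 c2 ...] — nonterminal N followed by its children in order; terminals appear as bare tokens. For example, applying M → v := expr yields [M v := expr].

[S [M if c then [M v := expr] else [M v := expr]]]

S
M
if c then M else M
if c then v := expr else M
if c then v := expr else v := expr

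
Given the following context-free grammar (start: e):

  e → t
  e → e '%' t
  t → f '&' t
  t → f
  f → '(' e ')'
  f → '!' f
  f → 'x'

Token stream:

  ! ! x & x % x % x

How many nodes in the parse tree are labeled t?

4

[e [e [e [t [f ! [f ! [f x]]] & [t [f x]]]] % [t [f x]]] % [t [f x]]]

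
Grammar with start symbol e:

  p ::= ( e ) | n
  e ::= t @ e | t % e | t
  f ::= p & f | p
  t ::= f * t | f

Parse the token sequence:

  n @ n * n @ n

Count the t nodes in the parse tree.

4

[e [t [f [p n]]] @ [e [t [f [p n]] * [t [f [p n]]]] @ [e [t [f [p n]]]]]]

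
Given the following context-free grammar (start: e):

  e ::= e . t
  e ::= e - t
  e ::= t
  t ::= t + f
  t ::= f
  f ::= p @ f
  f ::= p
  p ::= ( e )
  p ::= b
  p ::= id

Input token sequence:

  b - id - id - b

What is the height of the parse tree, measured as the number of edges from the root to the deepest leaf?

[e [e [e [e [t [f [p b]]]] - [t [f [p id]]]] - [t [f [p id]]]] - [t [f [p b]]]]

7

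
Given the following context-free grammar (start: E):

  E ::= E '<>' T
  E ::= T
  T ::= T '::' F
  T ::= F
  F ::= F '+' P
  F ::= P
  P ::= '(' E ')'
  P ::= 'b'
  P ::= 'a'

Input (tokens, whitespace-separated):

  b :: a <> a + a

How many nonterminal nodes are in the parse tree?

[E [E [T [T [F [P b]]] :: [F [P a]]]] <> [T [F [F [P a]] + [P a]]]]

13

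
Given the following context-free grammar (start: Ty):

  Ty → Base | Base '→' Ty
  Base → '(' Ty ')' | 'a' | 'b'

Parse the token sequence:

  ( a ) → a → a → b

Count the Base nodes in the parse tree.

[Ty [Base ( [Ty [Base a]] )] → [Ty [Base a] → [Ty [Base a] → [Ty [Base b]]]]]

5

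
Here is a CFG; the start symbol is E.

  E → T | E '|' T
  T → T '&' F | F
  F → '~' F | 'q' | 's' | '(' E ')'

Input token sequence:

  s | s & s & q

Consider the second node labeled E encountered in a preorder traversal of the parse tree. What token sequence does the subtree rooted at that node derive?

s

[E [E [T [F s]]] | [T [T [T [F s]] & [F s]] & [F q]]]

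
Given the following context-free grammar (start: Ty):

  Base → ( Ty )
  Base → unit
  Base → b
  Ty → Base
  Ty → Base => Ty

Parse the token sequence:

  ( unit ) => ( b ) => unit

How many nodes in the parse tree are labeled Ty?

5

[Ty [Base ( [Ty [Base unit]] )] => [Ty [Base ( [Ty [Base b]] )] => [Ty [Base unit]]]]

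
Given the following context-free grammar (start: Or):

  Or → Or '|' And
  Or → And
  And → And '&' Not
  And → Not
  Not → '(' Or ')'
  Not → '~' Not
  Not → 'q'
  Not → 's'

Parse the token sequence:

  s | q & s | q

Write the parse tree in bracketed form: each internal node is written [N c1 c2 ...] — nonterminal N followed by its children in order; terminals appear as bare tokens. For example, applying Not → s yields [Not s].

[Or [Or [Or [And [Not s]]] | [And [And [Not q]] & [Not s]]] | [And [Not q]]]

Or
Or | And
Or | And | And
And | And | And
Not | And | And
s | And | And
s | And & Not | And
s | Not & Not | And
s | q & Not | And
s | q & s | And
s | q & s | Not
s | q & s | q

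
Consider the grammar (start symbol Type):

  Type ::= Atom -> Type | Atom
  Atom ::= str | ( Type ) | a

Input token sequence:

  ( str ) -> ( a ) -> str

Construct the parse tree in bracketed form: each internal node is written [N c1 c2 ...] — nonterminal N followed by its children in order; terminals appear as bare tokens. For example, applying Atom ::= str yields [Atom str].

Type
Atom -> Type
( Type ) -> Type
( Atom ) -> Type
( str ) -> Type
( str ) -> Atom -> Type
( str ) -> ( Type ) -> Type
( str ) -> ( Atom ) -> Type
( str ) -> ( a ) -> Type
( str ) -> ( a ) -> Atom
( str ) -> ( a ) -> str

[Type [Atom ( [Type [Atom str]] )] -> [Type [Atom ( [Type [Atom a]] )] -> [Type [Atom str]]]]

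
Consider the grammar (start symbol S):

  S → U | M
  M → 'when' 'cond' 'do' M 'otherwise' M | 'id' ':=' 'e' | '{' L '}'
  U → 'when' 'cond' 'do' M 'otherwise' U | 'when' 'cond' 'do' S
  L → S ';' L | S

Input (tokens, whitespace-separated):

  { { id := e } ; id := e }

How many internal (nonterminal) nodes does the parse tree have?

11

[S [M { [L [S [M { [L [S [M id := e]]] }]] ; [L [S [M id := e]]]] }]]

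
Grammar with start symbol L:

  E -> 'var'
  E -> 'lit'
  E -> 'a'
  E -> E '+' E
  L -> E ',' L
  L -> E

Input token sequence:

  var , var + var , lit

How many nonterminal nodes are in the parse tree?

[L [E var] , [L [E [E var] + [E var]] , [L [E lit]]]]

8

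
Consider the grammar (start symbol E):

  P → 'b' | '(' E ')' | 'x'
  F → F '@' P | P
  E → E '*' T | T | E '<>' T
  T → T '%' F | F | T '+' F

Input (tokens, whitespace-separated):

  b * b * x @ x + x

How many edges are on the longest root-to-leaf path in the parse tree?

6

[E [E [E [T [F [P b]]]] * [T [F [P b]]]] * [T [T [F [F [P x]] @ [P x]]] + [F [P x]]]]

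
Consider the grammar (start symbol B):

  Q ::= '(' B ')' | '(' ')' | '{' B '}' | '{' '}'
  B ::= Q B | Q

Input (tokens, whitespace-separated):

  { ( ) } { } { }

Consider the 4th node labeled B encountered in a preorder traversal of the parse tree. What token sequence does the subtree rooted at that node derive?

[B [Q { [B [Q ( )]] }] [B [Q { }] [B [Q { }]]]]

{ }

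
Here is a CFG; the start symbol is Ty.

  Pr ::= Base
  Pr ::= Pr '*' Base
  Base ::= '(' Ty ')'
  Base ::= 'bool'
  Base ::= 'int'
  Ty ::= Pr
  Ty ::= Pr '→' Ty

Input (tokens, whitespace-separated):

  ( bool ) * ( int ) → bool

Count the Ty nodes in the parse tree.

4

[Ty [Pr [Pr [Base ( [Ty [Pr [Base bool]]] )]] * [Base ( [Ty [Pr [Base int]]] )]] → [Ty [Pr [Base bool]]]]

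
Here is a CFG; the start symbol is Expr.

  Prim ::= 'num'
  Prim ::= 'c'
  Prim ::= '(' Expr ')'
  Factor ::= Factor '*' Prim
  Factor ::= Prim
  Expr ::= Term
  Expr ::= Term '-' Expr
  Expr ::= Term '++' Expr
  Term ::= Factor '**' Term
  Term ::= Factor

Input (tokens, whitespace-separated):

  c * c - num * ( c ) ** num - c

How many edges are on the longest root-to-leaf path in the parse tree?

9

[Expr [Term [Factor [Factor [Prim c]] * [Prim c]]] - [Expr [Term [Factor [Factor [Prim num]] * [Prim ( [Expr [Term [Factor [Prim c]]]] )]] ** [Term [Factor [Prim num]]]] - [Expr [Term [Factor [Prim c]]]]]]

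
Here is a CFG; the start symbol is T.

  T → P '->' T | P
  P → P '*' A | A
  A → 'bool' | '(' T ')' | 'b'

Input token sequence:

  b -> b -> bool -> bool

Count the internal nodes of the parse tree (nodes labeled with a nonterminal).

12

[T [P [A b]] -> [T [P [A b]] -> [T [P [A bool]] -> [T [P [A bool]]]]]]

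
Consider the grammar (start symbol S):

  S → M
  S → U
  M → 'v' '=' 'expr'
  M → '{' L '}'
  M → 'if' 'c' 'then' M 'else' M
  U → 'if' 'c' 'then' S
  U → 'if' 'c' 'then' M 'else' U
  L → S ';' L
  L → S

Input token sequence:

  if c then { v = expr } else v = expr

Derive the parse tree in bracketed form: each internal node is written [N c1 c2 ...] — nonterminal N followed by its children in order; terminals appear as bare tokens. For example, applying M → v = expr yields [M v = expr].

[S [M if c then [M { [L [S [M v = expr]]] }] else [M v = expr]]]

S
M
if c then M else M
if c then { L } else M
if c then { S } else M
if c then { M } else M
if c then { v = expr } else M
if c then { v = expr } else v = expr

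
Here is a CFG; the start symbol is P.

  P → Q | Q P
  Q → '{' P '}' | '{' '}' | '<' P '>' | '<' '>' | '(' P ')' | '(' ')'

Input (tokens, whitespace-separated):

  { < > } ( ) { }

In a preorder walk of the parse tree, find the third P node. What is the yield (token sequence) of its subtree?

[P [Q { [P [Q < >]] }] [P [Q ( )] [P [Q { }]]]]

( ) { }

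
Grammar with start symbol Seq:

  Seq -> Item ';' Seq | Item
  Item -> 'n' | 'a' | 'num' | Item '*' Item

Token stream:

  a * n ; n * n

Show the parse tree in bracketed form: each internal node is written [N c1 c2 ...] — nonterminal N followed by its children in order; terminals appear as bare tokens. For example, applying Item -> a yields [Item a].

Seq
Item ; Seq
Item * Item ; Seq
a * Item ; Seq
a * n ; Seq
a * n ; Item
a * n ; Item * Item
a * n ; n * Item
a * n ; n * n

[Seq [Item [Item a] * [Item n]] ; [Seq [Item [Item n] * [Item n]]]]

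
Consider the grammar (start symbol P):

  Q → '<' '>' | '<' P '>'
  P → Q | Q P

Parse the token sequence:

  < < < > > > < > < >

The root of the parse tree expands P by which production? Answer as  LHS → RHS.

[P [Q < [P [Q < [P [Q < >]] >]] >] [P [Q < >] [P [Q < >]]]]

P → Q P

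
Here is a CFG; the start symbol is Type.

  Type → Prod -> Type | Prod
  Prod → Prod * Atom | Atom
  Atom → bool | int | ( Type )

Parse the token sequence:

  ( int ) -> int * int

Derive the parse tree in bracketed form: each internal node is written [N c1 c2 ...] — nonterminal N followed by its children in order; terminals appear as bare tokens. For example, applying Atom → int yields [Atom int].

[Type [Prod [Atom ( [Type [Prod [Atom int]]] )]] -> [Type [Prod [Prod [Atom int]] * [Atom int]]]]

Type
Prod -> Type
Atom -> Type
( Type ) -> Type
( Prod ) -> Type
( Atom ) -> Type
( int ) -> Type
( int ) -> Prod
( int ) -> Prod * Atom
( int ) -> Atom * Atom
( int ) -> int * Atom
( int ) -> int * int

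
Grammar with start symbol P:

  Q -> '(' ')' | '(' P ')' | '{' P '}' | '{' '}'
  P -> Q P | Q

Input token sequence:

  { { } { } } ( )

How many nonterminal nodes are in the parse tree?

8

[P [Q { [P [Q { }] [P [Q { }]]] }] [P [Q ( )]]]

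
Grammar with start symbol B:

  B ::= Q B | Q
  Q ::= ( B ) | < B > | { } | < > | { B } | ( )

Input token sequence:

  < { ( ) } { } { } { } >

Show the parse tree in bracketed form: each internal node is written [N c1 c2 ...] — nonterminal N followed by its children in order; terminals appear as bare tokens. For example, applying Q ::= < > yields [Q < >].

B
Q
< B >
< Q B >
< { B } B >
< { Q } B >
< { ( ) } B >
< { ( ) } Q B >
< { ( ) } { } B >
< { ( ) } { } Q B >
< { ( ) } { } { } B >
< { ( ) } { } { } Q >
< { ( ) } { } { } { } >

[B [Q < [B [Q { [B [Q ( )]] }] [B [Q { }] [B [Q { }] [B [Q { }]]]]] >]]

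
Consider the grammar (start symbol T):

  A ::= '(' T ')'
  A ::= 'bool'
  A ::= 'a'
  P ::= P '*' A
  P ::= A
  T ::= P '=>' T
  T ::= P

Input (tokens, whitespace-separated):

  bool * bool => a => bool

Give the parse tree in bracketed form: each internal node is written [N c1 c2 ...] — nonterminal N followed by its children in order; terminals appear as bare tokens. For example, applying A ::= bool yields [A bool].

T
P => T
P * A => T
A * A => T
bool * A => T
bool * bool => T
bool * bool => P => T
bool * bool => A => T
bool * bool => a => T
bool * bool => a => P
bool * bool => a => A
bool * bool => a => bool

[T [P [P [A bool]] * [A bool]] => [T [P [A a]] => [T [P [A bool]]]]]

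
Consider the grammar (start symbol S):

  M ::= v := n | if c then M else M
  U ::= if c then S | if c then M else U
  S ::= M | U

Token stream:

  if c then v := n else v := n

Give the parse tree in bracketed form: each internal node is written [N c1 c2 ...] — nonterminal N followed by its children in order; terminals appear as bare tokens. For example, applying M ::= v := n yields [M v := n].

[S [M if c then [M v := n] else [M v := n]]]

S
M
if c then M else M
if c then v := n else M
if c then v := n else v := n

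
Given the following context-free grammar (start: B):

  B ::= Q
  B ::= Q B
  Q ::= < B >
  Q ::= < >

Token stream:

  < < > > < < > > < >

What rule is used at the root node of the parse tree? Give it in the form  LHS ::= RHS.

B ::= Q B

[B [Q < [B [Q < >]] >] [B [Q < [B [Q < >]] >] [B [Q < >]]]]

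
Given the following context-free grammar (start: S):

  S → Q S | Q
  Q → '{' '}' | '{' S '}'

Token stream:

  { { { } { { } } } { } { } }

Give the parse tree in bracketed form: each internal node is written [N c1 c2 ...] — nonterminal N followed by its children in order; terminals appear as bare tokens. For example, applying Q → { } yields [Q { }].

S
Q
{ S }
{ Q S }
{ { S } S }
{ { Q S } S }
{ { { } S } S }
{ { { } Q } S }
{ { { } { S } } S }
{ { { } { Q } } S }
{ { { } { { } } } S }
{ { { } { { } } } Q S }
{ { { } { { } } } { } S }
{ { { } { { } } } { } Q }
{ { { } { { } } } { } { } }

[S [Q { [S [Q { [S [Q { }] [S [Q { [S [Q { }]] }]]] }] [S [Q { }] [S [Q { }]]]] }]]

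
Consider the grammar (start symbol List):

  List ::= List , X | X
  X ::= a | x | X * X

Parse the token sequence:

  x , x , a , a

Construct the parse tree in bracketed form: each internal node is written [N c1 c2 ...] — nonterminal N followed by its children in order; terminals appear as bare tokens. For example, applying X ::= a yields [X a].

[List [List [List [List [X x]] , [X x]] , [X a]] , [X a]]

List
List , X
List , X , X
List , X , X , X
X , X , X , X
x , X , X , X
x , x , X , X
x , x , a , X
x , x , a , a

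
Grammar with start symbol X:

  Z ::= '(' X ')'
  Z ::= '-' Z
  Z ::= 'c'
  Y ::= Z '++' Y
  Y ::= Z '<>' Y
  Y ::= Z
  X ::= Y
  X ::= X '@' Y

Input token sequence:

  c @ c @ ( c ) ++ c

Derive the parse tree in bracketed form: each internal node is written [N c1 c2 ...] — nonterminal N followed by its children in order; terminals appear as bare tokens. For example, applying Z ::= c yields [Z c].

[X [X [X [Y [Z c]]] @ [Y [Z c]]] @ [Y [Z ( [X [Y [Z c]]] )] ++ [Y [Z c]]]]

X
X @ Y
X @ Y @ Y
Y @ Y @ Y
Z @ Y @ Y
c @ Y @ Y
c @ Z @ Y
c @ c @ Y
c @ c @ Z ++ Y
c @ c @ ( X ) ++ Y
c @ c @ ( Y ) ++ Y
c @ c @ ( Z ) ++ Y
c @ c @ ( c ) ++ Y
c @ c @ ( c ) ++ Z
c @ c @ ( c ) ++ c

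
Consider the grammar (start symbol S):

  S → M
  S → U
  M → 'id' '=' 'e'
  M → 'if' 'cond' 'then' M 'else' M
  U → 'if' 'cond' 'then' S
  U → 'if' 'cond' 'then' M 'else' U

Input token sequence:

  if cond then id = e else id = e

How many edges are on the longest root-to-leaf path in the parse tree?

[S [M if cond then [M id = e] else [M id = e]]]

3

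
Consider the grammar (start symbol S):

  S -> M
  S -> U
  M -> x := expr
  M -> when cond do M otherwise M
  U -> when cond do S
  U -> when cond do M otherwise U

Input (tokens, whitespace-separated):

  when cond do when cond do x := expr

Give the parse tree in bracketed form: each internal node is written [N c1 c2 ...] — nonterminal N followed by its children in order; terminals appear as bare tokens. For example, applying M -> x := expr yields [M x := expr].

S
U
when cond do S
when cond do U
when cond do when cond do S
when cond do when cond do M
when cond do when cond do x := expr

[S [U when cond do [S [U when cond do [S [M x := expr]]]]]]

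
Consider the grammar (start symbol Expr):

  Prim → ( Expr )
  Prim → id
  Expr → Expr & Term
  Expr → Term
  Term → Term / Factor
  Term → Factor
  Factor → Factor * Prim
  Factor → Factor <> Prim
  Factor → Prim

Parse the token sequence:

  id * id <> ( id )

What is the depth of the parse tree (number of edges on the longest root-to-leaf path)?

8

[Expr [Term [Factor [Factor [Factor [Prim id]] * [Prim id]] <> [Prim ( [Expr [Term [Factor [Prim id]]]] )]]]]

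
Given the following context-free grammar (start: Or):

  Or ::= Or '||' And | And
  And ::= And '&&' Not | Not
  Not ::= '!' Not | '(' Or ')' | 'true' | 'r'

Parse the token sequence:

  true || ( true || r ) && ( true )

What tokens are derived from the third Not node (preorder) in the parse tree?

true

[Or [Or [And [Not true]]] || [And [And [Not ( [Or [Or [And [Not true]]] || [And [Not r]]] )]] && [Not ( [Or [And [Not true]]] )]]]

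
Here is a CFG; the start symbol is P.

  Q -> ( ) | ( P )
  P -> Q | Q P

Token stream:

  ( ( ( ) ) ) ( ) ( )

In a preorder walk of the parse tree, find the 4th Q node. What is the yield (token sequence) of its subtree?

( )

[P [Q ( [P [Q ( [P [Q ( )]] )]] )] [P [Q ( )] [P [Q ( )]]]]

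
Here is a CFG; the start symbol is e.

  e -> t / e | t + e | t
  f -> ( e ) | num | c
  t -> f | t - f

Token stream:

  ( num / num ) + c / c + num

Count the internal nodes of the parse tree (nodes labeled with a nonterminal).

[e [t [f ( [e [t [f num]] / [e [t [f num]]]] )]] + [e [t [f c]] / [e [t [f c]] + [e [t [f num]]]]]]

18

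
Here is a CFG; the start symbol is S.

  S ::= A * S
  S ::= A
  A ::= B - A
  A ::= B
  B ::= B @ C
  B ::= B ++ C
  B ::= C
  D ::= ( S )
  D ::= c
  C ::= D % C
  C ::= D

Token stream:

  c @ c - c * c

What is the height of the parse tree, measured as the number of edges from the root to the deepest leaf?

6

[S [A [B [B [C [D c]]] @ [C [D c]]] - [A [B [C [D c]]]]] * [S [A [B [C [D c]]]]]]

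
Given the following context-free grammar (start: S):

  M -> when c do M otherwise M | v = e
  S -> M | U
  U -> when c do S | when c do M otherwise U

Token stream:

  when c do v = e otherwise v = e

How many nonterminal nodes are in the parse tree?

[S [M when c do [M v = e] otherwise [M v = e]]]

4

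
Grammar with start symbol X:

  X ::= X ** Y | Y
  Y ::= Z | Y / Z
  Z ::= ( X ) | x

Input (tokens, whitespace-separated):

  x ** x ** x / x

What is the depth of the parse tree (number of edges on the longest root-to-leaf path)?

[X [X [X [Y [Z x]]] ** [Y [Z x]]] ** [Y [Y [Z x]] / [Z x]]]

5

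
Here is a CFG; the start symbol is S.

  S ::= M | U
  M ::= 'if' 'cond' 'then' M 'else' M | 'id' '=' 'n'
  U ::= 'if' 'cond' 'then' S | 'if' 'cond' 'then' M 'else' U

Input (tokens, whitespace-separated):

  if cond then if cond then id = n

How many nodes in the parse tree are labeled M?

[S [U if cond then [S [U if cond then [S [M id = n]]]]]]

1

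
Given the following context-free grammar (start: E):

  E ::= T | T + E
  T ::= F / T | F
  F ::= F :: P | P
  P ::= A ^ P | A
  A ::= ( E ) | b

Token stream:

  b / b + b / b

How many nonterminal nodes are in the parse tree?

18

[E [T [F [P [A b]]] / [T [F [P [A b]]]]] + [E [T [F [P [A b]]] / [T [F [P [A b]]]]]]]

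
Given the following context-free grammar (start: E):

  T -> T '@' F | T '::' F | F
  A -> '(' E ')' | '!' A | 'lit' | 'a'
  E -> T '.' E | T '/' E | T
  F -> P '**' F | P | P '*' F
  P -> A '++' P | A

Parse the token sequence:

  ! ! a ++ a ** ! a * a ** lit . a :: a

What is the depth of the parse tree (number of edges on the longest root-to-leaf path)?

[E [T [F [P [A ! [A ! [A a]]] ++ [P [A a]]] ** [F [P [A ! [A a]]] * [F [P [A a]] ** [F [P [A lit]]]]]]] . [E [T [T [F [P [A a]]]] :: [F [P [A a]]]]]]

8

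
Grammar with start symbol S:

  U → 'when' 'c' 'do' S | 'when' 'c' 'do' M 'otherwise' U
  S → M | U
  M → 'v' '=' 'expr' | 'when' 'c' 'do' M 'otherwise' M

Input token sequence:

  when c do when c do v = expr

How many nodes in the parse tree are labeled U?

[S [U when c do [S [U when c do [S [M v = expr]]]]]]

2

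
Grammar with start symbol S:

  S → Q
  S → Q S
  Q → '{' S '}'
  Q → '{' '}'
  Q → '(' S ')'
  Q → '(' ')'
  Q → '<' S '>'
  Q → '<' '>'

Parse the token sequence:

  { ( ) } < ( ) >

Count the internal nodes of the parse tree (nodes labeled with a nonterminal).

[S [Q { [S [Q ( )]] }] [S [Q < [S [Q ( )]] >]]]

8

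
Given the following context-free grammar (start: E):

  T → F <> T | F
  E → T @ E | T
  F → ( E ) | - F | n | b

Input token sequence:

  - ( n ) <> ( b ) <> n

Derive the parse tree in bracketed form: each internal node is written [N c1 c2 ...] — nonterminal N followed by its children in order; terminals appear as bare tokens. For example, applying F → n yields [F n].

[E [T [F - [F ( [E [T [F n]]] )]] <> [T [F ( [E [T [F b]]] )] <> [T [F n]]]]]

E
T
F <> T
- F <> T
- ( E ) <> T
- ( T ) <> T
- ( F ) <> T
- ( n ) <> T
- ( n ) <> F <> T
- ( n ) <> ( E ) <> T
- ( n ) <> ( T ) <> T
- ( n ) <> ( F ) <> T
- ( n ) <> ( b ) <> T
- ( n ) <> ( b ) <> F
- ( n ) <> ( b ) <> n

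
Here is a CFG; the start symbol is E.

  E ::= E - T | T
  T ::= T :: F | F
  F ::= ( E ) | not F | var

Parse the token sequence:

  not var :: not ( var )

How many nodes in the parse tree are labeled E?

2

[E [T [T [F not [F var]]] :: [F not [F ( [E [T [F var]]] )]]]]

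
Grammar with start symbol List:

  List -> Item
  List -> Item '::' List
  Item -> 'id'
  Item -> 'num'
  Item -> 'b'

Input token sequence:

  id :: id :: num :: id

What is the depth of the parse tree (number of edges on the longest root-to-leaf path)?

5

[List [Item id] :: [List [Item id] :: [List [Item num] :: [List [Item id]]]]]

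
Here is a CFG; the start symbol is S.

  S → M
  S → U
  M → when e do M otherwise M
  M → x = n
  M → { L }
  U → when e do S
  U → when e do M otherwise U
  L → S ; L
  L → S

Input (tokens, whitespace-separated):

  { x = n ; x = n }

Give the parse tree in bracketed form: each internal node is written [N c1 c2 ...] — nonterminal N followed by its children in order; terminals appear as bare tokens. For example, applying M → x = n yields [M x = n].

S
M
{ L }
{ S ; L }
{ M ; L }
{ x = n ; L }
{ x = n ; S }
{ x = n ; M }
{ x = n ; x = n }

[S [M { [L [S [M x = n]] ; [L [S [M x = n]]]] }]]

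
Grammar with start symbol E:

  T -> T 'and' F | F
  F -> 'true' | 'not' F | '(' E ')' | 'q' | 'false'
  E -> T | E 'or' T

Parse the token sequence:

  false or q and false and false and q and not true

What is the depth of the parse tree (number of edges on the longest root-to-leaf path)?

7

[E [E [T [F false]]] or [T [T [T [T [T [F q]] and [F false]] and [F false]] and [F q]] and [F not [F true]]]]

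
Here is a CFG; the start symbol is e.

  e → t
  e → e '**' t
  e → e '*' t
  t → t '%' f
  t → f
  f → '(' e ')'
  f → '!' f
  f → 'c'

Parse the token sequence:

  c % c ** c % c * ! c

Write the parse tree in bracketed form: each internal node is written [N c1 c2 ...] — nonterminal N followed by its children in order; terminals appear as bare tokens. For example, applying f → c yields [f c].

e
e * t
e ** t * t
t ** t * t
t % f ** t * t
f % f ** t * t
c % f ** t * t
c % c ** t * t
c % c ** t % f * t
c % c ** f % f * t
c % c ** c % f * t
c % c ** c % c * t
c % c ** c % c * f
c % c ** c % c * ! f
c % c ** c % c * ! c

[e [e [e [t [t [f c]] % [f c]]] ** [t [t [f c]] % [f c]]] * [t [f ! [f c]]]]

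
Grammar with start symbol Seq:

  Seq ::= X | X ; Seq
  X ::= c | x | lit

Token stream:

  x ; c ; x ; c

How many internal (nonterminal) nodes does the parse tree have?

[Seq [X x] ; [Seq [X c] ; [Seq [X x] ; [Seq [X c]]]]]

8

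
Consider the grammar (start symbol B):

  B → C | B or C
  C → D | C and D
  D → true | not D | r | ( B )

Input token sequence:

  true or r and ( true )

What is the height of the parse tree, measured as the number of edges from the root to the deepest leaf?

[B [B [C [D true]]] or [C [C [D r]] and [D ( [B [C [D true]]] )]]]

6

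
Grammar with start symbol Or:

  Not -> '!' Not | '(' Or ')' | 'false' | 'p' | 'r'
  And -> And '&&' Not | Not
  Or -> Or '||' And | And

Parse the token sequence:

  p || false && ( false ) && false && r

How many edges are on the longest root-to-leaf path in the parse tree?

8

[Or [Or [And [Not p]]] || [And [And [And [And [Not false]] && [Not ( [Or [And [Not false]]] )]] && [Not false]] && [Not r]]]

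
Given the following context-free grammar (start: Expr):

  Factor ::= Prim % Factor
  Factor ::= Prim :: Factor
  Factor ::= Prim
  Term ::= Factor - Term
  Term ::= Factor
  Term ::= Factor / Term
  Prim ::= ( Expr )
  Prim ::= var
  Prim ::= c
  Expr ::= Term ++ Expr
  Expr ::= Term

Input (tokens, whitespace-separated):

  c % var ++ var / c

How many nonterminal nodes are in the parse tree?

[Expr [Term [Factor [Prim c] % [Factor [Prim var]]]] ++ [Expr [Term [Factor [Prim var]] / [Term [Factor [Prim c]]]]]]

13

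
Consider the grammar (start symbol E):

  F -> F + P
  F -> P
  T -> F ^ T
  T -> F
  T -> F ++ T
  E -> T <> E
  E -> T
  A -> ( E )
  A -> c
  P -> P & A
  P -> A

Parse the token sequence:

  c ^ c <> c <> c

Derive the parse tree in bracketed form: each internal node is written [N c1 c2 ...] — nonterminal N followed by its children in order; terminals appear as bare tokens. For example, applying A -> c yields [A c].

E
T <> E
F ^ T <> E
P ^ T <> E
A ^ T <> E
c ^ T <> E
c ^ F <> E
c ^ P <> E
c ^ A <> E
c ^ c <> E
c ^ c <> T <> E
c ^ c <> F <> E
c ^ c <> P <> E
c ^ c <> A <> E
c ^ c <> c <> E
c ^ c <> c <> T
c ^ c <> c <> F
c ^ c <> c <> P
c ^ c <> c <> A
c ^ c <> c <> c

[E [T [F [P [A c]]] ^ [T [F [P [A c]]]]] <> [E [T [F [P [A c]]]] <> [E [T [F [P [A c]]]]]]]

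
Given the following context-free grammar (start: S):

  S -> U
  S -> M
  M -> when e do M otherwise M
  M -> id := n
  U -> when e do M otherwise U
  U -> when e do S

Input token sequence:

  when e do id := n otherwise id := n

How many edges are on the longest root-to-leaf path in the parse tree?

[S [M when e do [M id := n] otherwise [M id := n]]]

3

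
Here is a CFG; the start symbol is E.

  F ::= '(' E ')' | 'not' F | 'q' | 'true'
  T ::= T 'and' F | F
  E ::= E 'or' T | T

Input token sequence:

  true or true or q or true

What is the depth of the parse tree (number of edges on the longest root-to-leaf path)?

6

[E [E [E [E [T [F true]]] or [T [F true]]] or [T [F q]]] or [T [F true]]]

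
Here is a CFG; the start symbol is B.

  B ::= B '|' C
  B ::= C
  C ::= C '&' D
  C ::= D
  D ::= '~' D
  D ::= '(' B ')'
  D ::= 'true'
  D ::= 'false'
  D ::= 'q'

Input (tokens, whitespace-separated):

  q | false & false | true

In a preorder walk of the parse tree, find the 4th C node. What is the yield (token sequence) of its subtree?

[B [B [B [C [D q]]] | [C [C [D false]] & [D false]]] | [C [D true]]]

true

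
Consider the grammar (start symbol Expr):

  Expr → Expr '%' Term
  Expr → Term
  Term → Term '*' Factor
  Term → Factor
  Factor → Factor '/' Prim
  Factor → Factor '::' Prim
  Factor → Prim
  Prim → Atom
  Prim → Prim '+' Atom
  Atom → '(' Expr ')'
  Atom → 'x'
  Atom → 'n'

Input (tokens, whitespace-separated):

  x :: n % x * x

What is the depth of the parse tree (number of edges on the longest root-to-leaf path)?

7

[Expr [Expr [Term [Factor [Factor [Prim [Atom x]]] :: [Prim [Atom n]]]]] % [Term [Term [Factor [Prim [Atom x]]]] * [Factor [Prim [Atom x]]]]]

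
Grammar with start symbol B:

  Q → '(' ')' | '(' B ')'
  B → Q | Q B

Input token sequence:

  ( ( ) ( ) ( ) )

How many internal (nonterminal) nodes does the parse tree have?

[B [Q ( [B [Q ( )] [B [Q ( )] [B [Q ( )]]]] )]]

8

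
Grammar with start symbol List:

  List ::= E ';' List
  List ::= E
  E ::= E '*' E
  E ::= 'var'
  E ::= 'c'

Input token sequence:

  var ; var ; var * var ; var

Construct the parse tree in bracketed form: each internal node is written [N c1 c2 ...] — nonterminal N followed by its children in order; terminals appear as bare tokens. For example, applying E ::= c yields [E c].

List
E ; List
var ; List
var ; E ; List
var ; var ; List
var ; var ; E ; List
var ; var ; E * E ; List
var ; var ; var * E ; List
var ; var ; var * var ; List
var ; var ; var * var ; E
var ; var ; var * var ; var

[List [E var] ; [List [E var] ; [List [E [E var] * [E var]] ; [List [E var]]]]]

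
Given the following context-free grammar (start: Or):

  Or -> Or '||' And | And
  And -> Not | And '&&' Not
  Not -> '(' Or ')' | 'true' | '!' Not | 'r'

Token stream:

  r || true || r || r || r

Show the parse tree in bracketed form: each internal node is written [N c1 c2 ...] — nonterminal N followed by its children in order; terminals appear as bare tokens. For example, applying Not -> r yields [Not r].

[Or [Or [Or [Or [Or [And [Not r]]] || [And [Not true]]] || [And [Not r]]] || [And [Not r]]] || [And [Not r]]]

Or
Or || And
Or || And || And
Or || And || And || And
Or || And || And || And || And
And || And || And || And || And
Not || And || And || And || And
r || And || And || And || And
r || Not || And || And || And
r || true || And || And || And
r || true || Not || And || And
r || true || r || And || And
r || true || r || Not || And
r || true || r || r || And
r || true || r || r || Not
r || true || r || r || r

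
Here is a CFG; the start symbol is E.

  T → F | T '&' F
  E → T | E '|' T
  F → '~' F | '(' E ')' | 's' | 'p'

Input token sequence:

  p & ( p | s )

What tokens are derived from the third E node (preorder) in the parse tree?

[E [T [T [F p]] & [F ( [E [E [T [F p]]] | [T [F s]]] )]]]

p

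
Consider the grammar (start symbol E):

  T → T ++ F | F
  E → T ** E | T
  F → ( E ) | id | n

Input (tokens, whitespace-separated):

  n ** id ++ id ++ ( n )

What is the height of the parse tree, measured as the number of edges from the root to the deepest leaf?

[E [T [F n]] ** [E [T [T [T [F id]] ++ [F id]] ++ [F ( [E [T [F n]]] )]]]]

7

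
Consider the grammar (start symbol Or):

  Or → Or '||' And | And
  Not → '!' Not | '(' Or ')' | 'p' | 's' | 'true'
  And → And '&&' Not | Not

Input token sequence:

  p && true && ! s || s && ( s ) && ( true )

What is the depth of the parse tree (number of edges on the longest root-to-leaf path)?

[Or [Or [And [And [And [Not p]] && [Not true]] && [Not ! [Not s]]]] || [And [And [And [Not s]] && [Not ( [Or [And [Not s]]] )]] && [Not ( [Or [And [Not true]]] )]]]

7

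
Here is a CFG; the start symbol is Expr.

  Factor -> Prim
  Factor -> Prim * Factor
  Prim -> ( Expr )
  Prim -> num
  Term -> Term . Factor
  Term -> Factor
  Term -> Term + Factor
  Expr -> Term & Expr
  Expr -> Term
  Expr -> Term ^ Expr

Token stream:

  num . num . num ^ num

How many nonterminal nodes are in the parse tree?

14

[Expr [Term [Term [Term [Factor [Prim num]]] . [Factor [Prim num]]] . [Factor [Prim num]]] ^ [Expr [Term [Factor [Prim num]]]]]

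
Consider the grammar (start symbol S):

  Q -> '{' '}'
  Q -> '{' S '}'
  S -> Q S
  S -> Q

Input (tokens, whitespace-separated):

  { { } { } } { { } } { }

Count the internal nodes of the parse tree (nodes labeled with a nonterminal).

12

[S [Q { [S [Q { }] [S [Q { }]]] }] [S [Q { [S [Q { }]] }] [S [Q { }]]]]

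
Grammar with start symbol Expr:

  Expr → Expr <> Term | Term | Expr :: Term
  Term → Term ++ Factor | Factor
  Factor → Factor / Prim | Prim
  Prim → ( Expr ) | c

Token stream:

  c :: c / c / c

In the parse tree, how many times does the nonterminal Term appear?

[Expr [Expr [Term [Factor [Prim c]]]] :: [Term [Factor [Factor [Factor [Prim c]] / [Prim c]] / [Prim c]]]]

2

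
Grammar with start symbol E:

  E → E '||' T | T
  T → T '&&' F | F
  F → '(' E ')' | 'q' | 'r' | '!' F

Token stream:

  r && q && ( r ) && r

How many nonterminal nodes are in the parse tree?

[E [T [T [T [T [F r]] && [F q]] && [F ( [E [T [F r]]] )]] && [F r]]]

12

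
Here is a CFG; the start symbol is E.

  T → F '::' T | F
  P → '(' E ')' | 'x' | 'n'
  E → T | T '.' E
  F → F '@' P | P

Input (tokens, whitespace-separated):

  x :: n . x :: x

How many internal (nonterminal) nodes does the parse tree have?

[E [T [F [P x]] :: [T [F [P n]]]] . [E [T [F [P x]] :: [T [F [P x]]]]]]

14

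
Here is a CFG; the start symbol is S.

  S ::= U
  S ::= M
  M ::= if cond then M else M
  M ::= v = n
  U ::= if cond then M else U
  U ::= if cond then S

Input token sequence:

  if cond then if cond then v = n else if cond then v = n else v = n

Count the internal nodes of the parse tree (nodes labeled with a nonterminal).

8

[S [U if cond then [S [M if cond then [M v = n] else [M if cond then [M v = n] else [M v = n]]]]]]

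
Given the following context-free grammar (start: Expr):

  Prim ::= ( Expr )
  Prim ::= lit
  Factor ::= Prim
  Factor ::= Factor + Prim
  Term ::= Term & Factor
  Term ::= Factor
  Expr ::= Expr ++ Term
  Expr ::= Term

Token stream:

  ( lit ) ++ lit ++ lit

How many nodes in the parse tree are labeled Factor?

4

[Expr [Expr [Expr [Term [Factor [Prim ( [Expr [Term [Factor [Prim lit]]]] )]]]] ++ [Term [Factor [Prim lit]]]] ++ [Term [Factor [Prim lit]]]]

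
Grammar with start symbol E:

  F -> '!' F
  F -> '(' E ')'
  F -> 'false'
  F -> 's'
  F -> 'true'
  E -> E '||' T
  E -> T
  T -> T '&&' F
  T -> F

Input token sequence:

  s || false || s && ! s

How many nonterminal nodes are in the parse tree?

12

[E [E [E [T [F s]]] || [T [F false]]] || [T [T [F s]] && [F ! [F s]]]]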